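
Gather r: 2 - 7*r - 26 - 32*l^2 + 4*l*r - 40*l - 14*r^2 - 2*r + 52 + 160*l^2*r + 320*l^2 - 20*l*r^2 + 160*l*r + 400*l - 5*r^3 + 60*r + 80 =288*l^2 + 360*l - 5*r^3 + r^2*(-20*l - 14) + r*(160*l^2 + 164*l + 51) + 108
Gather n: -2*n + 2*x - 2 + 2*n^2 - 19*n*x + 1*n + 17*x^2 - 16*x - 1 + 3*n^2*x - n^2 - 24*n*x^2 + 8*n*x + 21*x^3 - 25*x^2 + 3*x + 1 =n^2*(3*x + 1) + n*(-24*x^2 - 11*x - 1) + 21*x^3 - 8*x^2 - 11*x - 2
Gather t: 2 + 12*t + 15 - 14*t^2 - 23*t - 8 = -14*t^2 - 11*t + 9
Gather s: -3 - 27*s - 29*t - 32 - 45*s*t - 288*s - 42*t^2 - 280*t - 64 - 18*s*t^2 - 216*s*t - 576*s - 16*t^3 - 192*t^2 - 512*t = s*(-18*t^2 - 261*t - 891) - 16*t^3 - 234*t^2 - 821*t - 99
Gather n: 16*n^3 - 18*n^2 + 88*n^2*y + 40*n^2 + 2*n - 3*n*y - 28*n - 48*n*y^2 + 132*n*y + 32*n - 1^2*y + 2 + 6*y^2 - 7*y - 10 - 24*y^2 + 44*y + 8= 16*n^3 + n^2*(88*y + 22) + n*(-48*y^2 + 129*y + 6) - 18*y^2 + 36*y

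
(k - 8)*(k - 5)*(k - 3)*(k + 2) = k^4 - 14*k^3 + 47*k^2 + 38*k - 240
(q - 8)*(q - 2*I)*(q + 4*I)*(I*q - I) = I*q^4 - 2*q^3 - 9*I*q^3 + 18*q^2 + 16*I*q^2 - 16*q - 72*I*q + 64*I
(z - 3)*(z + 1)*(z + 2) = z^3 - 7*z - 6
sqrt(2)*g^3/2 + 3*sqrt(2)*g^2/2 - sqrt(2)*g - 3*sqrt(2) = (g + 3)*(g - sqrt(2))*(sqrt(2)*g/2 + 1)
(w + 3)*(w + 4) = w^2 + 7*w + 12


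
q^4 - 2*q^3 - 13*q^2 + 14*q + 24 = (q - 4)*(q - 2)*(q + 1)*(q + 3)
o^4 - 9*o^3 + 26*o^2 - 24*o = o*(o - 4)*(o - 3)*(o - 2)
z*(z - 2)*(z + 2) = z^3 - 4*z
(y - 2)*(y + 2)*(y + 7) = y^3 + 7*y^2 - 4*y - 28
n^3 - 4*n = n*(n - 2)*(n + 2)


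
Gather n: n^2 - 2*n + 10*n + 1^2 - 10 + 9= n^2 + 8*n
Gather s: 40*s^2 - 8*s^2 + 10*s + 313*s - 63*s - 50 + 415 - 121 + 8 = 32*s^2 + 260*s + 252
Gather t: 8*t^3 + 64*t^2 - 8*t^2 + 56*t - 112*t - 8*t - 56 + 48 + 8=8*t^3 + 56*t^2 - 64*t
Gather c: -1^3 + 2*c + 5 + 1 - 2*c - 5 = 0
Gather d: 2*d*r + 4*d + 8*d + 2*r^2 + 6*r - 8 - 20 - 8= d*(2*r + 12) + 2*r^2 + 6*r - 36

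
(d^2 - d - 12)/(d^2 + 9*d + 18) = (d - 4)/(d + 6)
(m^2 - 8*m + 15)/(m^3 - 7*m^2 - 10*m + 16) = (m^2 - 8*m + 15)/(m^3 - 7*m^2 - 10*m + 16)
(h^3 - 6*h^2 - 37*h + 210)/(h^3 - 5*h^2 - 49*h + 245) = (h + 6)/(h + 7)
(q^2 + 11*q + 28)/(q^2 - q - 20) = (q + 7)/(q - 5)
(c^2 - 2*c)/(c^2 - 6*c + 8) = c/(c - 4)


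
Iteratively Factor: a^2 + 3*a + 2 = (a + 1)*(a + 2)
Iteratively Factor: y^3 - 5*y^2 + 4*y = (y - 1)*(y^2 - 4*y) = (y - 4)*(y - 1)*(y)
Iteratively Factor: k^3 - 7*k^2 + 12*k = (k)*(k^2 - 7*k + 12) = k*(k - 4)*(k - 3)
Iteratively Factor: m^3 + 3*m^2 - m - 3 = (m + 3)*(m^2 - 1) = (m - 1)*(m + 3)*(m + 1)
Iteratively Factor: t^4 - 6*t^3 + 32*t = (t)*(t^3 - 6*t^2 + 32) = t*(t - 4)*(t^2 - 2*t - 8) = t*(t - 4)*(t + 2)*(t - 4)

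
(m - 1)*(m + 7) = m^2 + 6*m - 7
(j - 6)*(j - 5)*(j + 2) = j^3 - 9*j^2 + 8*j + 60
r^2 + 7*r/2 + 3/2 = (r + 1/2)*(r + 3)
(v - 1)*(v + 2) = v^2 + v - 2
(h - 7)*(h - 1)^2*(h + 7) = h^4 - 2*h^3 - 48*h^2 + 98*h - 49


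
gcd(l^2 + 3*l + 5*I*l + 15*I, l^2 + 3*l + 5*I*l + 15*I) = l^2 + l*(3 + 5*I) + 15*I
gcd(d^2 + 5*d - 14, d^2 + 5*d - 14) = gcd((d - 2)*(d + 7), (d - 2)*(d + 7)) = d^2 + 5*d - 14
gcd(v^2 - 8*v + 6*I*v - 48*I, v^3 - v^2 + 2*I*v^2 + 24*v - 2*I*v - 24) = v + 6*I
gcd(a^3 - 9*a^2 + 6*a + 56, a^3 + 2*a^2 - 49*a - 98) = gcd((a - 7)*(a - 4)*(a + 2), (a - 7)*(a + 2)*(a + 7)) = a^2 - 5*a - 14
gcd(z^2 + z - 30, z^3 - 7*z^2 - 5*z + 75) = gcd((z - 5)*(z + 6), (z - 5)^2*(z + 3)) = z - 5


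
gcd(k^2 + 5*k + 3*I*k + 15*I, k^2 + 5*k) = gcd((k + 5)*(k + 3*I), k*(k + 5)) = k + 5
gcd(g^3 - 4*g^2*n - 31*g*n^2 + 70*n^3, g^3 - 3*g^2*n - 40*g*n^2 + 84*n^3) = g^2 - 9*g*n + 14*n^2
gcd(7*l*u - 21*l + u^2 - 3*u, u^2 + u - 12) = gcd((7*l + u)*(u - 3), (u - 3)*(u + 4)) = u - 3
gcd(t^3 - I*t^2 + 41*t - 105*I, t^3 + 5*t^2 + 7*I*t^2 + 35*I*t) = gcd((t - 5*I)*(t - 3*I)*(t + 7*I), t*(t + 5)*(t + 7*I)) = t + 7*I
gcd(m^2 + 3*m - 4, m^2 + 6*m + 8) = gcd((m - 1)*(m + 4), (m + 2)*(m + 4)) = m + 4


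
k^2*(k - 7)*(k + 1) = k^4 - 6*k^3 - 7*k^2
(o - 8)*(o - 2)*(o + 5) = o^3 - 5*o^2 - 34*o + 80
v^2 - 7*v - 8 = (v - 8)*(v + 1)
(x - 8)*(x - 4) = x^2 - 12*x + 32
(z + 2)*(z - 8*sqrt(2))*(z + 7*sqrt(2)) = z^3 - sqrt(2)*z^2 + 2*z^2 - 112*z - 2*sqrt(2)*z - 224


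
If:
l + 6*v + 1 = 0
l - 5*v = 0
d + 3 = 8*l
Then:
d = -73/11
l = -5/11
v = -1/11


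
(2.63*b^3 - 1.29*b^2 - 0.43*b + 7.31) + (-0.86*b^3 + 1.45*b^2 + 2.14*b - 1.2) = 1.77*b^3 + 0.16*b^2 + 1.71*b + 6.11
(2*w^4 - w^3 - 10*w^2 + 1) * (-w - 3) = -2*w^5 - 5*w^4 + 13*w^3 + 30*w^2 - w - 3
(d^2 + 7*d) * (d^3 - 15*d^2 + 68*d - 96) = d^5 - 8*d^4 - 37*d^3 + 380*d^2 - 672*d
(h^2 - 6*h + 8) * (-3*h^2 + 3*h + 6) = -3*h^4 + 21*h^3 - 36*h^2 - 12*h + 48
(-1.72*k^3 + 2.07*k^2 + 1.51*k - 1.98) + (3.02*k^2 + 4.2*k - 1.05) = -1.72*k^3 + 5.09*k^2 + 5.71*k - 3.03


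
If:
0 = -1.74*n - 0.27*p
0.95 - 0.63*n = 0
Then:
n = 1.51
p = -9.72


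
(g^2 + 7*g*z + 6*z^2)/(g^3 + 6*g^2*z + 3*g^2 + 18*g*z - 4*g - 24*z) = (g + z)/(g^2 + 3*g - 4)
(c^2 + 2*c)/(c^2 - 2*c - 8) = c/(c - 4)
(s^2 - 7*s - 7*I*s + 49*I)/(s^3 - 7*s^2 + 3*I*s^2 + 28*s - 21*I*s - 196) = (s - 7*I)/(s^2 + 3*I*s + 28)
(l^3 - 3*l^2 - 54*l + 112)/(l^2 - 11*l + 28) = (l^3 - 3*l^2 - 54*l + 112)/(l^2 - 11*l + 28)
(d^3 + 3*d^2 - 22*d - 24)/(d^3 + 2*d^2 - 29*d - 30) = (d - 4)/(d - 5)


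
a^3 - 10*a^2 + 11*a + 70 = (a - 7)*(a - 5)*(a + 2)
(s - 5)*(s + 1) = s^2 - 4*s - 5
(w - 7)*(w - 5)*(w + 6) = w^3 - 6*w^2 - 37*w + 210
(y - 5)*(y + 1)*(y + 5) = y^3 + y^2 - 25*y - 25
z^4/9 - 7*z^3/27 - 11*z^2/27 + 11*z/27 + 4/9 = (z/3 + 1/3)^2*(z - 3)*(z - 4/3)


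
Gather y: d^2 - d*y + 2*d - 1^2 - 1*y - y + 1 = d^2 + 2*d + y*(-d - 2)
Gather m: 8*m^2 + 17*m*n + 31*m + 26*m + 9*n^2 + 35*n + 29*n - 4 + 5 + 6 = 8*m^2 + m*(17*n + 57) + 9*n^2 + 64*n + 7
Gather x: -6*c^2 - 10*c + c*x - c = -6*c^2 + c*x - 11*c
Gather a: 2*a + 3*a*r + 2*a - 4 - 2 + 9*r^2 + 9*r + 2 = a*(3*r + 4) + 9*r^2 + 9*r - 4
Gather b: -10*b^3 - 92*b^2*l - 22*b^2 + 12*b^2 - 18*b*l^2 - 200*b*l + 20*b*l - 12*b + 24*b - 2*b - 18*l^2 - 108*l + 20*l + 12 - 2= -10*b^3 + b^2*(-92*l - 10) + b*(-18*l^2 - 180*l + 10) - 18*l^2 - 88*l + 10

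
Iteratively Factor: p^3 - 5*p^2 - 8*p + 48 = (p + 3)*(p^2 - 8*p + 16) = (p - 4)*(p + 3)*(p - 4)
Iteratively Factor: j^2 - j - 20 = (j - 5)*(j + 4)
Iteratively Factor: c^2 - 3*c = (c)*(c - 3)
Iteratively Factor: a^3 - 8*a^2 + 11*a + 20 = (a + 1)*(a^2 - 9*a + 20) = (a - 5)*(a + 1)*(a - 4)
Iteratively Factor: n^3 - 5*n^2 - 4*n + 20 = (n - 2)*(n^2 - 3*n - 10) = (n - 5)*(n - 2)*(n + 2)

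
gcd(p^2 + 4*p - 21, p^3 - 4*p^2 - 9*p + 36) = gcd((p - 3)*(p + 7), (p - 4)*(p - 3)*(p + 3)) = p - 3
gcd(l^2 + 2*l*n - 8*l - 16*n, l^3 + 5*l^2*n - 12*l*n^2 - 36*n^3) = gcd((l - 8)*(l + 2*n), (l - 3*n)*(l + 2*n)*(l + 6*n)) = l + 2*n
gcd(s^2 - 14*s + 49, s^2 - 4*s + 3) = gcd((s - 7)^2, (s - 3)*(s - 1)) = 1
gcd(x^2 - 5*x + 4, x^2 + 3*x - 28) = x - 4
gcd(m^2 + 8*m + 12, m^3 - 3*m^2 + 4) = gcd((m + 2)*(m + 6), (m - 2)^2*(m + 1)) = 1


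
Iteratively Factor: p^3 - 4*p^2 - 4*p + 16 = (p - 4)*(p^2 - 4) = (p - 4)*(p + 2)*(p - 2)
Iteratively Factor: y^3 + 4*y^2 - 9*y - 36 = (y + 3)*(y^2 + y - 12) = (y - 3)*(y + 3)*(y + 4)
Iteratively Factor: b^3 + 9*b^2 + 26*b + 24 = (b + 2)*(b^2 + 7*b + 12) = (b + 2)*(b + 3)*(b + 4)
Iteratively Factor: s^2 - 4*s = (s)*(s - 4)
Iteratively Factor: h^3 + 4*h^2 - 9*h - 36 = (h - 3)*(h^2 + 7*h + 12) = (h - 3)*(h + 4)*(h + 3)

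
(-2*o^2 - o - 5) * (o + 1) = -2*o^3 - 3*o^2 - 6*o - 5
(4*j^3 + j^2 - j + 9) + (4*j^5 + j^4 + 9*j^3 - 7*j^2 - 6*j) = 4*j^5 + j^4 + 13*j^3 - 6*j^2 - 7*j + 9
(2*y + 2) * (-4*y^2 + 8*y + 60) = -8*y^3 + 8*y^2 + 136*y + 120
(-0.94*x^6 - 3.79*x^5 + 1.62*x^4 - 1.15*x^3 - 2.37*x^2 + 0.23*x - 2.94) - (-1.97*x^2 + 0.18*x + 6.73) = -0.94*x^6 - 3.79*x^5 + 1.62*x^4 - 1.15*x^3 - 0.4*x^2 + 0.05*x - 9.67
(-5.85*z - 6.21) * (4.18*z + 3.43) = -24.453*z^2 - 46.0233*z - 21.3003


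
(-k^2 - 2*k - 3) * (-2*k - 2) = 2*k^3 + 6*k^2 + 10*k + 6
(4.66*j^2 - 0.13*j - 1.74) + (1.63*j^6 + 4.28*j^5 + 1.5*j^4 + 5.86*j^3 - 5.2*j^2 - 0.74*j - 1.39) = 1.63*j^6 + 4.28*j^5 + 1.5*j^4 + 5.86*j^3 - 0.54*j^2 - 0.87*j - 3.13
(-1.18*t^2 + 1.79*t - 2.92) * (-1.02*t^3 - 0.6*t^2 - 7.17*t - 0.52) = 1.2036*t^5 - 1.1178*t^4 + 10.365*t^3 - 10.4687*t^2 + 20.0056*t + 1.5184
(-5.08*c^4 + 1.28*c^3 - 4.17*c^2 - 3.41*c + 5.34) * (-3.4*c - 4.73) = 17.272*c^5 + 19.6764*c^4 + 8.1236*c^3 + 31.3181*c^2 - 2.0267*c - 25.2582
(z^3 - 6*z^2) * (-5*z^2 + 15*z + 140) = -5*z^5 + 45*z^4 + 50*z^3 - 840*z^2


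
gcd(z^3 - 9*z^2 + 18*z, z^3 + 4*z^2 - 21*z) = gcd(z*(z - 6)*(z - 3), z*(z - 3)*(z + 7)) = z^2 - 3*z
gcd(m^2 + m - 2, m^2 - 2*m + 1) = m - 1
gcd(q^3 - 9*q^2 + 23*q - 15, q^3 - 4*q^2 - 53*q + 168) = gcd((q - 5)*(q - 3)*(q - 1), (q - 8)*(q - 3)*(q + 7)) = q - 3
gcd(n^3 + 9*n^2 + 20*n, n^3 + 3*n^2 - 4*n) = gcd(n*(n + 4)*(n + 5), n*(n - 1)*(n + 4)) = n^2 + 4*n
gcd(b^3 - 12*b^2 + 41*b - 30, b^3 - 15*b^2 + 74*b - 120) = b^2 - 11*b + 30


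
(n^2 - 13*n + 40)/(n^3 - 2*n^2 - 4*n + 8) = (n^2 - 13*n + 40)/(n^3 - 2*n^2 - 4*n + 8)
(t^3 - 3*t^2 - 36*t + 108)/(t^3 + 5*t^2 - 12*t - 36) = (t - 6)/(t + 2)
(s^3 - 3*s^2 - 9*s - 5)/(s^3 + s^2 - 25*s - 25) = (s + 1)/(s + 5)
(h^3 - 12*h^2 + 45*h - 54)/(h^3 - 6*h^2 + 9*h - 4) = (h^3 - 12*h^2 + 45*h - 54)/(h^3 - 6*h^2 + 9*h - 4)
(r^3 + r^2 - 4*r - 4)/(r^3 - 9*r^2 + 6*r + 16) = (r + 2)/(r - 8)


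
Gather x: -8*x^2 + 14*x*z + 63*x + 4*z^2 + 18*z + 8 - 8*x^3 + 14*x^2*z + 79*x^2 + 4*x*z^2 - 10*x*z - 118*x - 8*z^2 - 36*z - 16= -8*x^3 + x^2*(14*z + 71) + x*(4*z^2 + 4*z - 55) - 4*z^2 - 18*z - 8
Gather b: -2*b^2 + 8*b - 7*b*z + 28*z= -2*b^2 + b*(8 - 7*z) + 28*z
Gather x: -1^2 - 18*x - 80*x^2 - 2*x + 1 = -80*x^2 - 20*x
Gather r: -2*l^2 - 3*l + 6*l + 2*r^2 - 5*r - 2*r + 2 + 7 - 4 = -2*l^2 + 3*l + 2*r^2 - 7*r + 5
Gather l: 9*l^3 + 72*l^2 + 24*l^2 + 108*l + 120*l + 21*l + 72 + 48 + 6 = 9*l^3 + 96*l^2 + 249*l + 126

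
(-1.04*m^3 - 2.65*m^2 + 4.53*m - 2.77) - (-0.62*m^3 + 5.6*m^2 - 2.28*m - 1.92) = -0.42*m^3 - 8.25*m^2 + 6.81*m - 0.85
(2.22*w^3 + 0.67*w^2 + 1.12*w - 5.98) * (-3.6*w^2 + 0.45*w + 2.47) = -7.992*w^5 - 1.413*w^4 + 1.7529*w^3 + 23.6869*w^2 + 0.0754000000000001*w - 14.7706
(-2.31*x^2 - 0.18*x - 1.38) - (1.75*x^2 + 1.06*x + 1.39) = -4.06*x^2 - 1.24*x - 2.77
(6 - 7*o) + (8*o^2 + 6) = 8*o^2 - 7*o + 12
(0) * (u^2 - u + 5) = 0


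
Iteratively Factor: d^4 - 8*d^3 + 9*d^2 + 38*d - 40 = (d - 5)*(d^3 - 3*d^2 - 6*d + 8) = (d - 5)*(d + 2)*(d^2 - 5*d + 4) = (d - 5)*(d - 4)*(d + 2)*(d - 1)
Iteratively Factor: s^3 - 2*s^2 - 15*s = (s - 5)*(s^2 + 3*s) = s*(s - 5)*(s + 3)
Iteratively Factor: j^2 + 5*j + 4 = (j + 1)*(j + 4)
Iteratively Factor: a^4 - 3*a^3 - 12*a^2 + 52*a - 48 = (a - 3)*(a^3 - 12*a + 16) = (a - 3)*(a + 4)*(a^2 - 4*a + 4) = (a - 3)*(a - 2)*(a + 4)*(a - 2)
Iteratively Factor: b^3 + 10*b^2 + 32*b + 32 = (b + 4)*(b^2 + 6*b + 8) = (b + 2)*(b + 4)*(b + 4)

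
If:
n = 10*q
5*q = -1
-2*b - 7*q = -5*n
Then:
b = -43/10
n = -2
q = -1/5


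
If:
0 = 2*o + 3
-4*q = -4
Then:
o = -3/2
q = 1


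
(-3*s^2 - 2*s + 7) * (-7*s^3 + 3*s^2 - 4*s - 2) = 21*s^5 + 5*s^4 - 43*s^3 + 35*s^2 - 24*s - 14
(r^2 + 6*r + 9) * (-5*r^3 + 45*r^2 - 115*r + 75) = -5*r^5 + 15*r^4 + 110*r^3 - 210*r^2 - 585*r + 675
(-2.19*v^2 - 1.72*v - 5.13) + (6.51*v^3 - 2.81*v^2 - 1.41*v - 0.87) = 6.51*v^3 - 5.0*v^2 - 3.13*v - 6.0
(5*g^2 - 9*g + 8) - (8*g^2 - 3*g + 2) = -3*g^2 - 6*g + 6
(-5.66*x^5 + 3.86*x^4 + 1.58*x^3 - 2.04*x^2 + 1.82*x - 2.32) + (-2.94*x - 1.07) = -5.66*x^5 + 3.86*x^4 + 1.58*x^3 - 2.04*x^2 - 1.12*x - 3.39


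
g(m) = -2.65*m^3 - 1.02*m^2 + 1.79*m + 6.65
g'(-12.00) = -1118.53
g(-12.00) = 4417.49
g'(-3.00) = -63.64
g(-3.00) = 63.65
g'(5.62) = -260.77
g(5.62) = -485.89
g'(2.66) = -59.89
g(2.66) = -45.68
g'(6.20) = -316.46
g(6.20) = -653.03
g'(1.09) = -9.88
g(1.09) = 3.96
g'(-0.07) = 1.89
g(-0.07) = 6.52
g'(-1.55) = -14.15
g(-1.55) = 11.29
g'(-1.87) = -22.20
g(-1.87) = 17.06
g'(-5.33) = -213.19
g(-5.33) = 369.39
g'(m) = -7.95*m^2 - 2.04*m + 1.79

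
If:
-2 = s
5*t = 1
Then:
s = -2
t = 1/5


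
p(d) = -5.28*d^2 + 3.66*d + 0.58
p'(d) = 3.66 - 10.56*d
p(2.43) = -21.70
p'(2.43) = -22.00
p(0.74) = 0.40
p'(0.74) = -4.15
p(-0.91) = -7.12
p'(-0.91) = 13.27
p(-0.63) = -3.82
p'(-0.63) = 10.31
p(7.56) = -273.52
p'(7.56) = -76.17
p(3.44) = -49.31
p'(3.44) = -32.67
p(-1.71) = -21.12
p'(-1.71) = 21.72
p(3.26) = -43.60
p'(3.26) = -30.77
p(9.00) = -394.16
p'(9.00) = -91.38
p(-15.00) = -1242.32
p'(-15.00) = 162.06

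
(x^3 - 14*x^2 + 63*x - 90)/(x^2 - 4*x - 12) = (x^2 - 8*x + 15)/(x + 2)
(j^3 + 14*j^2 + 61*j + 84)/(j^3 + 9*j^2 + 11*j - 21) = (j + 4)/(j - 1)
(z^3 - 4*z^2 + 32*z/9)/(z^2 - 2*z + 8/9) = z*(3*z - 8)/(3*z - 2)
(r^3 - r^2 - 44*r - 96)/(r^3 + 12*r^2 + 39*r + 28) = (r^2 - 5*r - 24)/(r^2 + 8*r + 7)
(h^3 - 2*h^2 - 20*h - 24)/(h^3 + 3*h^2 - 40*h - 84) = (h + 2)/(h + 7)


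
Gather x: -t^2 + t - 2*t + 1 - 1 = -t^2 - t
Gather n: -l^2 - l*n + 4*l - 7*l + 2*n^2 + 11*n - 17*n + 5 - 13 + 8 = -l^2 - 3*l + 2*n^2 + n*(-l - 6)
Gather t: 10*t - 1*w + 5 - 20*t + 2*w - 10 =-10*t + w - 5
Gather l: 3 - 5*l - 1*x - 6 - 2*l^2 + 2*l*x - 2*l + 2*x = -2*l^2 + l*(2*x - 7) + x - 3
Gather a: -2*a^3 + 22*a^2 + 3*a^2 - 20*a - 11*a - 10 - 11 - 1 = -2*a^3 + 25*a^2 - 31*a - 22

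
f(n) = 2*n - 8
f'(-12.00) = 2.00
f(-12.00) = -32.00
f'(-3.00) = 2.00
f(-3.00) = -14.00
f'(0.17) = 2.00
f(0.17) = -7.66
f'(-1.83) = 2.00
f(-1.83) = -11.66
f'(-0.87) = 2.00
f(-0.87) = -9.74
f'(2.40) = 2.00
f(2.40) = -3.20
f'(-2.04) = 2.00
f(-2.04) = -12.08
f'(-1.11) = 2.00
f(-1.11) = -10.22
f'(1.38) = 2.00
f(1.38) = -5.24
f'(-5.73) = 2.00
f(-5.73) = -19.46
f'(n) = 2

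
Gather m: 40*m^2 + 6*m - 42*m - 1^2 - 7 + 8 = 40*m^2 - 36*m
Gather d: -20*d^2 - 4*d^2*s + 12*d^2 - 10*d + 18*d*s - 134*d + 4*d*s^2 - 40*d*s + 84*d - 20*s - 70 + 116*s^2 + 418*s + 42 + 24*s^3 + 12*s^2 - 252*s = d^2*(-4*s - 8) + d*(4*s^2 - 22*s - 60) + 24*s^3 + 128*s^2 + 146*s - 28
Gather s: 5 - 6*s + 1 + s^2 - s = s^2 - 7*s + 6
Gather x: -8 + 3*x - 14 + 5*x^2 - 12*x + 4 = 5*x^2 - 9*x - 18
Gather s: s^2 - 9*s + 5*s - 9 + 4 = s^2 - 4*s - 5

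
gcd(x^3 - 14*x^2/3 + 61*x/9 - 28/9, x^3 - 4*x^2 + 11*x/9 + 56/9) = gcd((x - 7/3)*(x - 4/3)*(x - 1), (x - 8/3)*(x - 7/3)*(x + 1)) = x - 7/3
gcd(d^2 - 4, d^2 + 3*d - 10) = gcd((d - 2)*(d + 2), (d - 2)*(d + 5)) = d - 2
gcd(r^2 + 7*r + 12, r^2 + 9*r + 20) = r + 4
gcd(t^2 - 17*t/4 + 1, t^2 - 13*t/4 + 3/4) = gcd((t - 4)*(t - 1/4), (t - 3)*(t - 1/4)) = t - 1/4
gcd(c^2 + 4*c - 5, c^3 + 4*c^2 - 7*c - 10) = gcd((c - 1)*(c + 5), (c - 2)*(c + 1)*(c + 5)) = c + 5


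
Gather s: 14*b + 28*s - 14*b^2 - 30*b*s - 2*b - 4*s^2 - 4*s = -14*b^2 + 12*b - 4*s^2 + s*(24 - 30*b)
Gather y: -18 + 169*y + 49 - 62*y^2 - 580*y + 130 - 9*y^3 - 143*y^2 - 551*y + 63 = -9*y^3 - 205*y^2 - 962*y + 224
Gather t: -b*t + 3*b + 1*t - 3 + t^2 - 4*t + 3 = 3*b + t^2 + t*(-b - 3)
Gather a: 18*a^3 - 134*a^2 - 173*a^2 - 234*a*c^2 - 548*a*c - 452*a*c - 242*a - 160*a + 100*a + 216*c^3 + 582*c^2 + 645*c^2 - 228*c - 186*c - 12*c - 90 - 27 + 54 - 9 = 18*a^3 - 307*a^2 + a*(-234*c^2 - 1000*c - 302) + 216*c^3 + 1227*c^2 - 426*c - 72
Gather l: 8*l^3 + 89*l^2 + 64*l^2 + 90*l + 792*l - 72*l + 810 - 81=8*l^3 + 153*l^2 + 810*l + 729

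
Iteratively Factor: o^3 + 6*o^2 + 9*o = (o + 3)*(o^2 + 3*o) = (o + 3)^2*(o)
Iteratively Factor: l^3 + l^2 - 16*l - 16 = (l - 4)*(l^2 + 5*l + 4) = (l - 4)*(l + 4)*(l + 1)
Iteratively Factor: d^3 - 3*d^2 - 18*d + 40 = (d - 5)*(d^2 + 2*d - 8) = (d - 5)*(d + 4)*(d - 2)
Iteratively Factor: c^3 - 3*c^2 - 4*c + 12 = (c - 2)*(c^2 - c - 6) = (c - 2)*(c + 2)*(c - 3)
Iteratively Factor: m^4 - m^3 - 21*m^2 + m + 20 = (m + 4)*(m^3 - 5*m^2 - m + 5) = (m - 5)*(m + 4)*(m^2 - 1) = (m - 5)*(m + 1)*(m + 4)*(m - 1)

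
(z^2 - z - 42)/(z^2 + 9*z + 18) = (z - 7)/(z + 3)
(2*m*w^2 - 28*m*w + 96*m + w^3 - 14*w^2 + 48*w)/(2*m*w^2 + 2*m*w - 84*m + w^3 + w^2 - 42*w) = (w - 8)/(w + 7)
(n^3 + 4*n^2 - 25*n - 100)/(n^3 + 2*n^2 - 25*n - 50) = (n + 4)/(n + 2)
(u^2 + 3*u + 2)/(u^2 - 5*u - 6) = (u + 2)/(u - 6)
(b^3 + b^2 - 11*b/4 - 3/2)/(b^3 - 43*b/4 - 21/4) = (2*b^2 + b - 6)/(2*b^2 - b - 21)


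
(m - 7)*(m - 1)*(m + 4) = m^3 - 4*m^2 - 25*m + 28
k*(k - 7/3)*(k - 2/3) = k^3 - 3*k^2 + 14*k/9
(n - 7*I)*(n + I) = n^2 - 6*I*n + 7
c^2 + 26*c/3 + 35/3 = (c + 5/3)*(c + 7)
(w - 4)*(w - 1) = w^2 - 5*w + 4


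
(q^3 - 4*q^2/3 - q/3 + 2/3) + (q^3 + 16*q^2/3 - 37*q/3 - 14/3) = 2*q^3 + 4*q^2 - 38*q/3 - 4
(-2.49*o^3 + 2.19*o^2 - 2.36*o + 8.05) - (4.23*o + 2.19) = -2.49*o^3 + 2.19*o^2 - 6.59*o + 5.86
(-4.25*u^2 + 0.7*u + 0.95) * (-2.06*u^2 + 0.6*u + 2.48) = 8.755*u^4 - 3.992*u^3 - 12.077*u^2 + 2.306*u + 2.356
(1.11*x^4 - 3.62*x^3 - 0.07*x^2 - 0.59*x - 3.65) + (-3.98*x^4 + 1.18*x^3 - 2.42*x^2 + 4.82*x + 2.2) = -2.87*x^4 - 2.44*x^3 - 2.49*x^2 + 4.23*x - 1.45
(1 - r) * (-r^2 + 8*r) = r^3 - 9*r^2 + 8*r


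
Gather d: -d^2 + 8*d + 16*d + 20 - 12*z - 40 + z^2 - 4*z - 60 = -d^2 + 24*d + z^2 - 16*z - 80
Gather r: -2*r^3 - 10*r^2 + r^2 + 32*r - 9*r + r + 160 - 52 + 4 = -2*r^3 - 9*r^2 + 24*r + 112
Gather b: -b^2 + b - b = -b^2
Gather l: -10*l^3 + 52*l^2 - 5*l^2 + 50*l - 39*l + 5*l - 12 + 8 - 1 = -10*l^3 + 47*l^2 + 16*l - 5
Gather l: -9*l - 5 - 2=-9*l - 7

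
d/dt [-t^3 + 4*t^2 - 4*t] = -3*t^2 + 8*t - 4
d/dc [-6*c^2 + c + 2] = 1 - 12*c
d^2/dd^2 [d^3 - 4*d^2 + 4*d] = 6*d - 8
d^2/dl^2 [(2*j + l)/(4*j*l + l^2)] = 2*(3*l*(-2*j - l)*(4*j + l) + 4*(2*j + l)^3)/(l^3*(4*j + l)^3)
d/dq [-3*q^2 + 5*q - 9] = 5 - 6*q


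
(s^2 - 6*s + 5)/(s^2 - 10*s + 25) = (s - 1)/(s - 5)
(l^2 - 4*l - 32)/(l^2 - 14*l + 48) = (l + 4)/(l - 6)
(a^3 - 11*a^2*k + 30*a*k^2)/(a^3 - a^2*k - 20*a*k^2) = (a - 6*k)/(a + 4*k)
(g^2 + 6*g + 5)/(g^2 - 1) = (g + 5)/(g - 1)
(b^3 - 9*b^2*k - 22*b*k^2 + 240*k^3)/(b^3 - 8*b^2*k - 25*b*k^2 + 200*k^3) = (b - 6*k)/(b - 5*k)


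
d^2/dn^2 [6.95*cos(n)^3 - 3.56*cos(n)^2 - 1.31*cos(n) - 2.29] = -3.9025*cos(n) + 7.12*cos(2*n) - 15.6375*cos(3*n)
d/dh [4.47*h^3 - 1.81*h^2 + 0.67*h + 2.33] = 13.41*h^2 - 3.62*h + 0.67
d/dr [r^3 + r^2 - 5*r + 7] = 3*r^2 + 2*r - 5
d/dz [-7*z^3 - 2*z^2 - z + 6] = -21*z^2 - 4*z - 1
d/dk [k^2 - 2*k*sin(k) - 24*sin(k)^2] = -2*k*cos(k) + 2*k - 2*sin(k) - 24*sin(2*k)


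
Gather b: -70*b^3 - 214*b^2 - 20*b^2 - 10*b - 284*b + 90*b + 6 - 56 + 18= -70*b^3 - 234*b^2 - 204*b - 32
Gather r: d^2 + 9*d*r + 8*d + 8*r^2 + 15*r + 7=d^2 + 8*d + 8*r^2 + r*(9*d + 15) + 7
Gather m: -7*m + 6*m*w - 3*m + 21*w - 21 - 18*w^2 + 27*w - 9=m*(6*w - 10) - 18*w^2 + 48*w - 30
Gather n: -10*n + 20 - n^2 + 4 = -n^2 - 10*n + 24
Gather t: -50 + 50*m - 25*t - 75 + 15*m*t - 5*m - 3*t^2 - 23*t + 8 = 45*m - 3*t^2 + t*(15*m - 48) - 117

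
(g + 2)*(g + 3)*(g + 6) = g^3 + 11*g^2 + 36*g + 36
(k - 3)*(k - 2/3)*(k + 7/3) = k^3 - 4*k^2/3 - 59*k/9 + 14/3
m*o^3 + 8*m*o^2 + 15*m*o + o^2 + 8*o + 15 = (o + 3)*(o + 5)*(m*o + 1)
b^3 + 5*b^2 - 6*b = b*(b - 1)*(b + 6)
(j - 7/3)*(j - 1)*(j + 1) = j^3 - 7*j^2/3 - j + 7/3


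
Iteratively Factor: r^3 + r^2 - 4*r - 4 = (r + 2)*(r^2 - r - 2) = (r + 1)*(r + 2)*(r - 2)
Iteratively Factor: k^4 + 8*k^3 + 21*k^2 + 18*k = (k)*(k^3 + 8*k^2 + 21*k + 18) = k*(k + 2)*(k^2 + 6*k + 9) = k*(k + 2)*(k + 3)*(k + 3)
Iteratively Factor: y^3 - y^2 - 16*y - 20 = (y + 2)*(y^2 - 3*y - 10) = (y - 5)*(y + 2)*(y + 2)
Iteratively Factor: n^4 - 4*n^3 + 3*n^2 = (n)*(n^3 - 4*n^2 + 3*n) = n*(n - 3)*(n^2 - n) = n*(n - 3)*(n - 1)*(n)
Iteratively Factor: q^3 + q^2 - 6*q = (q + 3)*(q^2 - 2*q) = (q - 2)*(q + 3)*(q)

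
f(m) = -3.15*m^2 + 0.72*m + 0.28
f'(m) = 0.72 - 6.3*m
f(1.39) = -4.81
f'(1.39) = -8.04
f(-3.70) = -45.51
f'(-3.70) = 24.03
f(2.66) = -20.09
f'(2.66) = -16.04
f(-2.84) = -27.17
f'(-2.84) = 18.61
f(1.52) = -5.90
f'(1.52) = -8.86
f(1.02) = -2.26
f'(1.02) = -5.71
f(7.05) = -151.21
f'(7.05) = -43.70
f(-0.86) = -2.67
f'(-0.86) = 6.14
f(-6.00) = -117.44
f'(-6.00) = 38.52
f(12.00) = -444.68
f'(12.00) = -74.88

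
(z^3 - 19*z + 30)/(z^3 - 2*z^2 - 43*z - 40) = (z^2 - 5*z + 6)/(z^2 - 7*z - 8)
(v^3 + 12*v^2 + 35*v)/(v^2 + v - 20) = v*(v + 7)/(v - 4)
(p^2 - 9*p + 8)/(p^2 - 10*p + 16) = (p - 1)/(p - 2)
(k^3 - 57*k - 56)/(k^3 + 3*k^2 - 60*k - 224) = (k + 1)/(k + 4)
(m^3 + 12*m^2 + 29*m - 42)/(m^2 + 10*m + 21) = (m^2 + 5*m - 6)/(m + 3)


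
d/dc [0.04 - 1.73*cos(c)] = 1.73*sin(c)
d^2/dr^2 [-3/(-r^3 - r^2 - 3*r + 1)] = 6*(-(3*r + 1)*(r^3 + r^2 + 3*r - 1) + (3*r^2 + 2*r + 3)^2)/(r^3 + r^2 + 3*r - 1)^3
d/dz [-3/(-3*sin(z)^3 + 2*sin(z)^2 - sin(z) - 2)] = 3*(-9*sin(z)^2 + 4*sin(z) - 1)*cos(z)/(3*sin(z)^3 - 2*sin(z)^2 + sin(z) + 2)^2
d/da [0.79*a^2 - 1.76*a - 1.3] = 1.58*a - 1.76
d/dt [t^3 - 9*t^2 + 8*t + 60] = 3*t^2 - 18*t + 8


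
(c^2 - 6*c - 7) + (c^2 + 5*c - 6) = 2*c^2 - c - 13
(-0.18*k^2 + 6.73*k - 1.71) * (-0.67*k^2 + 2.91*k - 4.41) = 0.1206*k^4 - 5.0329*k^3 + 21.5238*k^2 - 34.6554*k + 7.5411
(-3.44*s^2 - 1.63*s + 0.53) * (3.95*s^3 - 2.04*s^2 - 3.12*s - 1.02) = -13.588*s^5 + 0.5791*s^4 + 16.1515*s^3 + 7.5132*s^2 + 0.00899999999999967*s - 0.5406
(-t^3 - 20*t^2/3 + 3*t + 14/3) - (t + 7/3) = -t^3 - 20*t^2/3 + 2*t + 7/3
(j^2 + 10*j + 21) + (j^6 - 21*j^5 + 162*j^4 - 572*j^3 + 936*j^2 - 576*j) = j^6 - 21*j^5 + 162*j^4 - 572*j^3 + 937*j^2 - 566*j + 21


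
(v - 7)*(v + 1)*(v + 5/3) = v^3 - 13*v^2/3 - 17*v - 35/3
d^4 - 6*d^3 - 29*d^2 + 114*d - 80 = (d - 8)*(d - 2)*(d - 1)*(d + 5)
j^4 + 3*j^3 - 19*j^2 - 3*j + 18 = (j - 3)*(j - 1)*(j + 1)*(j + 6)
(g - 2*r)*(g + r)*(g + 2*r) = g^3 + g^2*r - 4*g*r^2 - 4*r^3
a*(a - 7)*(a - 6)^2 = a^4 - 19*a^3 + 120*a^2 - 252*a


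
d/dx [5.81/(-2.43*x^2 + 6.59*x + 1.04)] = (28.2366*x - 38.2879)/(-2.43*x^2 + 6.59*x + 1.04)^2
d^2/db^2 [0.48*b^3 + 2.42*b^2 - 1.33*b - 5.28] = 2.88*b + 4.84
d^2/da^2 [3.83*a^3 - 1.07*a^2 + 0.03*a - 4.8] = 22.98*a - 2.14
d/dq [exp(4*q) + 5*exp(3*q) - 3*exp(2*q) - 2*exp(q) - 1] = (4*exp(3*q) + 15*exp(2*q) - 6*exp(q) - 2)*exp(q)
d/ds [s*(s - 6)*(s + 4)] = 3*s^2 - 4*s - 24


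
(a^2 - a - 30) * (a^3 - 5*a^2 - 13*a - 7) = a^5 - 6*a^4 - 38*a^3 + 156*a^2 + 397*a + 210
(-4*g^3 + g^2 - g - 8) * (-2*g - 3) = 8*g^4 + 10*g^3 - g^2 + 19*g + 24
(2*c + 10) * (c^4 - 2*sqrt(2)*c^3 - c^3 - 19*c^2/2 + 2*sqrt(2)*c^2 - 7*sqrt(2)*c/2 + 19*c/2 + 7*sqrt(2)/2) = 2*c^5 - 4*sqrt(2)*c^4 + 8*c^4 - 29*c^3 - 16*sqrt(2)*c^3 - 76*c^2 + 13*sqrt(2)*c^2 - 28*sqrt(2)*c + 95*c + 35*sqrt(2)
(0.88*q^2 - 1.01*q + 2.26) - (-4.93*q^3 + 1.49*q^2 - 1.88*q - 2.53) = 4.93*q^3 - 0.61*q^2 + 0.87*q + 4.79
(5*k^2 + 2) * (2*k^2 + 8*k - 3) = 10*k^4 + 40*k^3 - 11*k^2 + 16*k - 6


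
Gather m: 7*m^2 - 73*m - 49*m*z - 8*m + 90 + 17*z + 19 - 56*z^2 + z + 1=7*m^2 + m*(-49*z - 81) - 56*z^2 + 18*z + 110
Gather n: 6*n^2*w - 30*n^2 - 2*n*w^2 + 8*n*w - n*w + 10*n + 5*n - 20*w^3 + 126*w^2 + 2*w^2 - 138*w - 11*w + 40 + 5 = n^2*(6*w - 30) + n*(-2*w^2 + 7*w + 15) - 20*w^3 + 128*w^2 - 149*w + 45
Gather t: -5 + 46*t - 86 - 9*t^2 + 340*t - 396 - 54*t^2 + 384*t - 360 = -63*t^2 + 770*t - 847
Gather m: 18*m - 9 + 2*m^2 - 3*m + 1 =2*m^2 + 15*m - 8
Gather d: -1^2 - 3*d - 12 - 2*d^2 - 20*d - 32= -2*d^2 - 23*d - 45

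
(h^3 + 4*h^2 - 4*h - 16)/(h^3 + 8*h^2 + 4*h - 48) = (h + 2)/(h + 6)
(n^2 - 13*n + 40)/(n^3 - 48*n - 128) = (n - 5)/(n^2 + 8*n + 16)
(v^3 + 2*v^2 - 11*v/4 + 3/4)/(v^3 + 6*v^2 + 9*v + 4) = (4*v^3 + 8*v^2 - 11*v + 3)/(4*(v^3 + 6*v^2 + 9*v + 4))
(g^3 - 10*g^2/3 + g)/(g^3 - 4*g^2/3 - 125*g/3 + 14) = g*(g - 3)/(g^2 - g - 42)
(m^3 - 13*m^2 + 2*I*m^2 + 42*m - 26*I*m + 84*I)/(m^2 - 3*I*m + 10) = (m^2 - 13*m + 42)/(m - 5*I)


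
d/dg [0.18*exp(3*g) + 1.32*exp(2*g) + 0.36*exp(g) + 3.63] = (0.54*exp(2*g) + 2.64*exp(g) + 0.36)*exp(g)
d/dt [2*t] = 2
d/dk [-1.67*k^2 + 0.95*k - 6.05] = 0.95 - 3.34*k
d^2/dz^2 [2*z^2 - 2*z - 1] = 4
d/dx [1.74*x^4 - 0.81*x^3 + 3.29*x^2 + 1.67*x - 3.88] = 6.96*x^3 - 2.43*x^2 + 6.58*x + 1.67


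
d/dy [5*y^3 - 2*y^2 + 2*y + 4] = 15*y^2 - 4*y + 2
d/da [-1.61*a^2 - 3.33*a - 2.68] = -3.22*a - 3.33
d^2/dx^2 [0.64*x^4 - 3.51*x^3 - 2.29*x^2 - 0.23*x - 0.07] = 7.68*x^2 - 21.06*x - 4.58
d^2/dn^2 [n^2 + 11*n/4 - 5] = 2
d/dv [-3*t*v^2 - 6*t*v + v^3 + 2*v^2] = -6*t*v - 6*t + 3*v^2 + 4*v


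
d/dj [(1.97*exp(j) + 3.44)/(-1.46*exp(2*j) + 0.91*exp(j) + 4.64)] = (2.8762*exp(2*j) + 10.0448*exp(j) + 6.0104)*exp(j)/(2.1316*exp(4*j) - 2.6572*exp(3*j) - 12.7207*exp(2*j) + 8.4448*exp(j) + 21.5296)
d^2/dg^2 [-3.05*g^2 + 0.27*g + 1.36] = -6.10000000000000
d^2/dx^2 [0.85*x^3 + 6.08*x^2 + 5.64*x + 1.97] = 5.1*x + 12.16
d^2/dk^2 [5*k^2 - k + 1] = 10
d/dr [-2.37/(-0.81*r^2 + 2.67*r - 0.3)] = (6.3279 - 3.8394*r)/(0.81*r^2 - 2.67*r + 0.3)^2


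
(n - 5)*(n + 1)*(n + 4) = n^3 - 21*n - 20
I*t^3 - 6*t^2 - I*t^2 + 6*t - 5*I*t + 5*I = (t + I)*(t + 5*I)*(I*t - I)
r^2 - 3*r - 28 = (r - 7)*(r + 4)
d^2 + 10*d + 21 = (d + 3)*(d + 7)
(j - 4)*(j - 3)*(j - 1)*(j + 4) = j^4 - 4*j^3 - 13*j^2 + 64*j - 48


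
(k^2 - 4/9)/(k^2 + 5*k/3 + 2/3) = (k - 2/3)/(k + 1)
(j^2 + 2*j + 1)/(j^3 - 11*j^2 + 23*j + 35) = (j + 1)/(j^2 - 12*j + 35)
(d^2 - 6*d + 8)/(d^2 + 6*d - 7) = (d^2 - 6*d + 8)/(d^2 + 6*d - 7)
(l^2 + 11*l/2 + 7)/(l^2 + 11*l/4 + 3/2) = 2*(2*l + 7)/(4*l + 3)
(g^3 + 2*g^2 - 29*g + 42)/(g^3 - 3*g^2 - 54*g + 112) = (g - 3)/(g - 8)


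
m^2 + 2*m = m*(m + 2)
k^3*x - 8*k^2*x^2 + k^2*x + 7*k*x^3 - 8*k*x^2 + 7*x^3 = (k - 7*x)*(k - x)*(k*x + x)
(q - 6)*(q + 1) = q^2 - 5*q - 6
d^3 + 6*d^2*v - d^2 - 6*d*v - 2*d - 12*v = (d - 2)*(d + 1)*(d + 6*v)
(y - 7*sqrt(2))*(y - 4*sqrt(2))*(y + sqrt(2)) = y^3 - 10*sqrt(2)*y^2 + 34*y + 56*sqrt(2)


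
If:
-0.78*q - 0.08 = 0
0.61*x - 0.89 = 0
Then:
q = -0.10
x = 1.46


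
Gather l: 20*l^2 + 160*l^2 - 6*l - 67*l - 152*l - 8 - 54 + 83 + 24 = 180*l^2 - 225*l + 45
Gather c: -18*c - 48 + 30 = -18*c - 18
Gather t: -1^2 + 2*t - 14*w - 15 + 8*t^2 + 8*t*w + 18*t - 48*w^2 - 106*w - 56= 8*t^2 + t*(8*w + 20) - 48*w^2 - 120*w - 72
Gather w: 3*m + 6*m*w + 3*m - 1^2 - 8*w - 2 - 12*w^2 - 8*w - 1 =6*m - 12*w^2 + w*(6*m - 16) - 4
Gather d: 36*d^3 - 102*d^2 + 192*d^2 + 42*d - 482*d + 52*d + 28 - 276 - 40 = 36*d^3 + 90*d^2 - 388*d - 288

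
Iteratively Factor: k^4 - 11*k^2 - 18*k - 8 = (k + 2)*(k^3 - 2*k^2 - 7*k - 4) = (k + 1)*(k + 2)*(k^2 - 3*k - 4) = (k - 4)*(k + 1)*(k + 2)*(k + 1)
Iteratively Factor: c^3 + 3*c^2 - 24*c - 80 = (c + 4)*(c^2 - c - 20) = (c + 4)^2*(c - 5)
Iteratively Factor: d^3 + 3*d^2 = (d)*(d^2 + 3*d) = d^2*(d + 3)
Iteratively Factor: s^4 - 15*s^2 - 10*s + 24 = (s - 1)*(s^3 + s^2 - 14*s - 24) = (s - 4)*(s - 1)*(s^2 + 5*s + 6) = (s - 4)*(s - 1)*(s + 3)*(s + 2)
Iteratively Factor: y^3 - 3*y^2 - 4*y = (y + 1)*(y^2 - 4*y) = (y - 4)*(y + 1)*(y)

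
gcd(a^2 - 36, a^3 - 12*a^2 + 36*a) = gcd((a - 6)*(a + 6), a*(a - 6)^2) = a - 6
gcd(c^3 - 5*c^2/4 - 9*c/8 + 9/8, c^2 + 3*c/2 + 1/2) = c + 1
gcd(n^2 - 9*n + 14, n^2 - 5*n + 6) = n - 2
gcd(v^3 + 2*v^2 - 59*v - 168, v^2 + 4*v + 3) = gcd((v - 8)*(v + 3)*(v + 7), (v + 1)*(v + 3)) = v + 3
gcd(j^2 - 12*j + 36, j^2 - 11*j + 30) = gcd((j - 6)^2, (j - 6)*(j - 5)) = j - 6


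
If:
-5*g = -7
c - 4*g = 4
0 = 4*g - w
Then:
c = 48/5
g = 7/5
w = 28/5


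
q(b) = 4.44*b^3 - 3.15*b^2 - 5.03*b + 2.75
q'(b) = 13.32*b^2 - 6.3*b - 5.03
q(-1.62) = -16.25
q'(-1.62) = 40.13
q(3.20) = 99.89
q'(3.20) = 111.21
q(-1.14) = -2.19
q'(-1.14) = 19.46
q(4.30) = 275.89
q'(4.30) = 214.17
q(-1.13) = -1.99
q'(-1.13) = 19.10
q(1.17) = -0.34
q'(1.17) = 5.83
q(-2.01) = -35.92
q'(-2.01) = 61.45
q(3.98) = 212.75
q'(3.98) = 180.89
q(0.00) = 2.75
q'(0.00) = -5.03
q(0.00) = 2.75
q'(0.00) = -5.03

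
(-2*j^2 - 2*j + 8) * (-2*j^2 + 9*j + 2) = 4*j^4 - 14*j^3 - 38*j^2 + 68*j + 16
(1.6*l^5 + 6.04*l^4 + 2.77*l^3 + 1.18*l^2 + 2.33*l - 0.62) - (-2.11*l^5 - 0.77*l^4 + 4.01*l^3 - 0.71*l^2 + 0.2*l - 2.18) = 3.71*l^5 + 6.81*l^4 - 1.24*l^3 + 1.89*l^2 + 2.13*l + 1.56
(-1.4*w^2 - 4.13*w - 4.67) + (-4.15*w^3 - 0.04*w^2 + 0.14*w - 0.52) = -4.15*w^3 - 1.44*w^2 - 3.99*w - 5.19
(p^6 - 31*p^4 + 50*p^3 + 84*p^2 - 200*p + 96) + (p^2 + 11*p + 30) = p^6 - 31*p^4 + 50*p^3 + 85*p^2 - 189*p + 126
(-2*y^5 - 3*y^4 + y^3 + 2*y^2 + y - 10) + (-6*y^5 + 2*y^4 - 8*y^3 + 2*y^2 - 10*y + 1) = -8*y^5 - y^4 - 7*y^3 + 4*y^2 - 9*y - 9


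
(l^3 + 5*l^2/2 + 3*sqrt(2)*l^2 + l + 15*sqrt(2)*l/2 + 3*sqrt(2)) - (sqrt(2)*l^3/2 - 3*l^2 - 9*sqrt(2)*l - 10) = -sqrt(2)*l^3/2 + l^3 + 3*sqrt(2)*l^2 + 11*l^2/2 + l + 33*sqrt(2)*l/2 + 3*sqrt(2) + 10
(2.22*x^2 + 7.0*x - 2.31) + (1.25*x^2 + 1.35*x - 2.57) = 3.47*x^2 + 8.35*x - 4.88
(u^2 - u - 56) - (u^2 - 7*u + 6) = 6*u - 62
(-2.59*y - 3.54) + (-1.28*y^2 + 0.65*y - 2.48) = -1.28*y^2 - 1.94*y - 6.02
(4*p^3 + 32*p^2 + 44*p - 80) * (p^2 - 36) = 4*p^5 + 32*p^4 - 100*p^3 - 1232*p^2 - 1584*p + 2880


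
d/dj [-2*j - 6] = -2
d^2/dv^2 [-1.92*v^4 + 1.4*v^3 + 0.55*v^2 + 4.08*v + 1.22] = -23.04*v^2 + 8.4*v + 1.1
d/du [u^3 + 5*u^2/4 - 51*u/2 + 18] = 3*u^2 + 5*u/2 - 51/2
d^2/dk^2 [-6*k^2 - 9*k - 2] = -12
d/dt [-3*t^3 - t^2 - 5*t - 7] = -9*t^2 - 2*t - 5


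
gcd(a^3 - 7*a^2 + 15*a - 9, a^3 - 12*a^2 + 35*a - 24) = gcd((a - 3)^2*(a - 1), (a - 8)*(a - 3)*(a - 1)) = a^2 - 4*a + 3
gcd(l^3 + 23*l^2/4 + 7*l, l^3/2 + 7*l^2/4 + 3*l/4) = l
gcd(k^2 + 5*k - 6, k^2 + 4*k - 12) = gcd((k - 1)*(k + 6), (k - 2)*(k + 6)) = k + 6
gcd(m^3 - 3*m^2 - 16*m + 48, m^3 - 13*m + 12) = m^2 + m - 12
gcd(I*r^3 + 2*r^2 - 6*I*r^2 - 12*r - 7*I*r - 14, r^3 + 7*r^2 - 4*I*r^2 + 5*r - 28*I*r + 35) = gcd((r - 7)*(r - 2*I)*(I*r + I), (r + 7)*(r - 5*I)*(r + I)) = 1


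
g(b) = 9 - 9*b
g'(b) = -9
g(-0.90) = 17.10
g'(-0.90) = -9.00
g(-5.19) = 55.71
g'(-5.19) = -9.00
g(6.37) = -48.33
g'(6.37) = -9.00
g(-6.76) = 69.84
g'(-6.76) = -9.00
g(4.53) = -31.77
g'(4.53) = -9.00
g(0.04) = 8.64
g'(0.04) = -9.00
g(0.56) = 3.96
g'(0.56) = -9.00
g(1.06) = -0.54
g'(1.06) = -9.00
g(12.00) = -99.00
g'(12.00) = -9.00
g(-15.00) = 144.00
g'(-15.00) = -9.00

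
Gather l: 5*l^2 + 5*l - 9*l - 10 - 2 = 5*l^2 - 4*l - 12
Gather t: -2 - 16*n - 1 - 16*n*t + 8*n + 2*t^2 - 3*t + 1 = -8*n + 2*t^2 + t*(-16*n - 3) - 2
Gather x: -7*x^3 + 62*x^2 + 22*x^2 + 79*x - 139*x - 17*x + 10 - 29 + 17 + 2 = -7*x^3 + 84*x^2 - 77*x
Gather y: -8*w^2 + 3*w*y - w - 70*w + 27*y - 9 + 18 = -8*w^2 - 71*w + y*(3*w + 27) + 9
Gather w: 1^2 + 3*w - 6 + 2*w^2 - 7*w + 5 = 2*w^2 - 4*w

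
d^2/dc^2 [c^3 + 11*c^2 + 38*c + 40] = 6*c + 22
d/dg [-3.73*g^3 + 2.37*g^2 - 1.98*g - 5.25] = -11.19*g^2 + 4.74*g - 1.98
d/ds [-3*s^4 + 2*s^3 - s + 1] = -12*s^3 + 6*s^2 - 1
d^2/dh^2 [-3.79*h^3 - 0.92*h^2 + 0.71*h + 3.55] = -22.74*h - 1.84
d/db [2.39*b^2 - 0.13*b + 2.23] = 4.78*b - 0.13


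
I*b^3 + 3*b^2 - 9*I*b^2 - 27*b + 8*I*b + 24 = (b - 8)*(b - 3*I)*(I*b - I)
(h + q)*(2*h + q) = 2*h^2 + 3*h*q + q^2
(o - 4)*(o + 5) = o^2 + o - 20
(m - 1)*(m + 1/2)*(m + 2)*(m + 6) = m^4 + 15*m^3/2 + 15*m^2/2 - 10*m - 6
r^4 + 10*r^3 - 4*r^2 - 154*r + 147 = (r - 3)*(r - 1)*(r + 7)^2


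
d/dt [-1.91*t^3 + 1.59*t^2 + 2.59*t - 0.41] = -5.73*t^2 + 3.18*t + 2.59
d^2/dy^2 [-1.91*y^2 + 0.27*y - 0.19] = -3.82000000000000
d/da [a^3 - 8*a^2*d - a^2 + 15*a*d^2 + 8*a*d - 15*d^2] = 3*a^2 - 16*a*d - 2*a + 15*d^2 + 8*d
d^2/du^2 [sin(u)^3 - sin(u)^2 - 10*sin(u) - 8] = -9*sin(u)^3 + 4*sin(u)^2 + 16*sin(u) - 2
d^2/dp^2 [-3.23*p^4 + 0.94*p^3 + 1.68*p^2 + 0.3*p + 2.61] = -38.76*p^2 + 5.64*p + 3.36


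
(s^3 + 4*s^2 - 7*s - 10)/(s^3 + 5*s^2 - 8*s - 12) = (s + 5)/(s + 6)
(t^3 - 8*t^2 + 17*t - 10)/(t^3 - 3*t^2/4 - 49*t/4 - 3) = 4*(-t^3 + 8*t^2 - 17*t + 10)/(-4*t^3 + 3*t^2 + 49*t + 12)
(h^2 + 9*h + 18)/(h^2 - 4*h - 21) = (h + 6)/(h - 7)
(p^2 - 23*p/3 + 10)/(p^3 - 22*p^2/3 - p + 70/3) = (3*p^2 - 23*p + 30)/(3*p^3 - 22*p^2 - 3*p + 70)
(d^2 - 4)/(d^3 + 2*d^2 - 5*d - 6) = (d + 2)/(d^2 + 4*d + 3)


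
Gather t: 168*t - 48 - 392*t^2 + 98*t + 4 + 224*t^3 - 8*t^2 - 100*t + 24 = 224*t^3 - 400*t^2 + 166*t - 20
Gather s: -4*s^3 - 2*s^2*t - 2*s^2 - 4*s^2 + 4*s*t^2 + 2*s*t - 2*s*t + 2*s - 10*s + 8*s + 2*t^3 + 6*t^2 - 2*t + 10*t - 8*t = -4*s^3 + s^2*(-2*t - 6) + 4*s*t^2 + 2*t^3 + 6*t^2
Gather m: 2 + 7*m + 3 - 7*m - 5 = 0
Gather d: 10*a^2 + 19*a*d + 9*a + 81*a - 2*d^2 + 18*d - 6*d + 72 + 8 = 10*a^2 + 90*a - 2*d^2 + d*(19*a + 12) + 80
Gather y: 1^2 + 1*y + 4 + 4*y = 5*y + 5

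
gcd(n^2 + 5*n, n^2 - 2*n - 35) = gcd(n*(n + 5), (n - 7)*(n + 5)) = n + 5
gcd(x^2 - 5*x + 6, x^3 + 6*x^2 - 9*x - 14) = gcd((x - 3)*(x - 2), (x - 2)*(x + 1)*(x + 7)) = x - 2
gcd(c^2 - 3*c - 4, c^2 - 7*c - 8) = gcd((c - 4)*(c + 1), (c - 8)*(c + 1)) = c + 1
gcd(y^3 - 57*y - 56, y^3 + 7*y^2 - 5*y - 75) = 1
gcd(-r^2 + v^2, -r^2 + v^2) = r^2 - v^2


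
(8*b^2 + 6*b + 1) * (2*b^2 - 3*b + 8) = 16*b^4 - 12*b^3 + 48*b^2 + 45*b + 8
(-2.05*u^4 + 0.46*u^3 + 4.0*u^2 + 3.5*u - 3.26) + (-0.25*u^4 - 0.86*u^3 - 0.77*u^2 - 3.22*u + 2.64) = -2.3*u^4 - 0.4*u^3 + 3.23*u^2 + 0.28*u - 0.62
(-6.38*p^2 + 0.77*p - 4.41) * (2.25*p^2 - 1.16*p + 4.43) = -14.355*p^4 + 9.1333*p^3 - 39.0791*p^2 + 8.5267*p - 19.5363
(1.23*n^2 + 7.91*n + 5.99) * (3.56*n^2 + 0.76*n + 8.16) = 4.3788*n^4 + 29.0944*n^3 + 37.3728*n^2 + 69.098*n + 48.8784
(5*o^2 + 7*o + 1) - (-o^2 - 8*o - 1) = 6*o^2 + 15*o + 2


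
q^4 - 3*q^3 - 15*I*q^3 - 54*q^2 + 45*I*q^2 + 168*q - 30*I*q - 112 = (q - 2)*(q - 1)*(q - 8*I)*(q - 7*I)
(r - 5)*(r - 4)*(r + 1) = r^3 - 8*r^2 + 11*r + 20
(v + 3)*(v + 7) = v^2 + 10*v + 21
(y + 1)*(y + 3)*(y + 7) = y^3 + 11*y^2 + 31*y + 21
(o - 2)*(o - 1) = o^2 - 3*o + 2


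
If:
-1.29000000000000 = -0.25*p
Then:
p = 5.16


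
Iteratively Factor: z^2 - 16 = (z - 4)*(z + 4)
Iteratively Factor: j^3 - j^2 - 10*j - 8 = (j + 1)*(j^2 - 2*j - 8) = (j + 1)*(j + 2)*(j - 4)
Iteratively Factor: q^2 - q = (q)*(q - 1)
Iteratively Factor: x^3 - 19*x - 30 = (x + 2)*(x^2 - 2*x - 15) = (x - 5)*(x + 2)*(x + 3)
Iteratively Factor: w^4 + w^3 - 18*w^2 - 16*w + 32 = (w - 4)*(w^3 + 5*w^2 + 2*w - 8) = (w - 4)*(w + 4)*(w^2 + w - 2) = (w - 4)*(w - 1)*(w + 4)*(w + 2)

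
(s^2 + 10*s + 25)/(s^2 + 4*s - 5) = (s + 5)/(s - 1)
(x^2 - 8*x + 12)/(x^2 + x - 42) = (x - 2)/(x + 7)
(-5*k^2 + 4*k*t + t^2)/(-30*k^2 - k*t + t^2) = (-k + t)/(-6*k + t)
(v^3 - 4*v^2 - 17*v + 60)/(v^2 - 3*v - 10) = (v^2 + v - 12)/(v + 2)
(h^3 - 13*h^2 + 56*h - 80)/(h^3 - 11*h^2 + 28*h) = (h^2 - 9*h + 20)/(h*(h - 7))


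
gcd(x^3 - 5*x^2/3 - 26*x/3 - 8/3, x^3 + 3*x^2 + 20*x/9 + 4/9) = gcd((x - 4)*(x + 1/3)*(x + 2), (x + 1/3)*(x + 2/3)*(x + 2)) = x^2 + 7*x/3 + 2/3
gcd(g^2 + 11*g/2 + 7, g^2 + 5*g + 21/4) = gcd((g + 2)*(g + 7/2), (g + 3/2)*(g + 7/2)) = g + 7/2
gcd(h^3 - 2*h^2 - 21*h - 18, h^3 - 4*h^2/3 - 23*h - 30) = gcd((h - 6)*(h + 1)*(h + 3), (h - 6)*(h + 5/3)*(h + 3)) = h^2 - 3*h - 18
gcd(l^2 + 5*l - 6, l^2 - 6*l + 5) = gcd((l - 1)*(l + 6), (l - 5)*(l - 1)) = l - 1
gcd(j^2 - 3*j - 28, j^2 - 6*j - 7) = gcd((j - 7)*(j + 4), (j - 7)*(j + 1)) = j - 7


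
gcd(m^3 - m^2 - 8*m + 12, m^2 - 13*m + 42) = 1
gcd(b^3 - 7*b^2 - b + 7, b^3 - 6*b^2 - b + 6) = b^2 - 1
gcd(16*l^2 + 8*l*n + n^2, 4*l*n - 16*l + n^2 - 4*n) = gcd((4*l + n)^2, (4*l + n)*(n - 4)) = 4*l + n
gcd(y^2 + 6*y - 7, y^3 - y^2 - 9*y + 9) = y - 1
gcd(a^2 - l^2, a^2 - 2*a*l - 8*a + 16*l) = 1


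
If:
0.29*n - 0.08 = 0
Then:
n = 0.28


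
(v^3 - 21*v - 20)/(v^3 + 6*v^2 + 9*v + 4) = (v - 5)/(v + 1)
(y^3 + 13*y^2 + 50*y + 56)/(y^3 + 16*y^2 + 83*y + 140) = (y + 2)/(y + 5)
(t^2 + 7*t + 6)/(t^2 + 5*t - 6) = (t + 1)/(t - 1)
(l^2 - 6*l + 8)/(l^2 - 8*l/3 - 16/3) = 3*(l - 2)/(3*l + 4)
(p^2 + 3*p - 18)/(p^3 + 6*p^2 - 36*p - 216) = (p - 3)/(p^2 - 36)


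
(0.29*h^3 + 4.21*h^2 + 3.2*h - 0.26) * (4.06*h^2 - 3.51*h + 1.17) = 1.1774*h^5 + 16.0747*h^4 - 1.4458*h^3 - 7.3619*h^2 + 4.6566*h - 0.3042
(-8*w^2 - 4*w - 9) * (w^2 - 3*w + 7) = -8*w^4 + 20*w^3 - 53*w^2 - w - 63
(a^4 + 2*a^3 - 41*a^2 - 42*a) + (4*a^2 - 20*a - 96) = a^4 + 2*a^3 - 37*a^2 - 62*a - 96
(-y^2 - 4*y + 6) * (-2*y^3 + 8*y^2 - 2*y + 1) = 2*y^5 - 42*y^3 + 55*y^2 - 16*y + 6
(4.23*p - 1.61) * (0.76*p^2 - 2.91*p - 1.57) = 3.2148*p^3 - 13.5329*p^2 - 1.956*p + 2.5277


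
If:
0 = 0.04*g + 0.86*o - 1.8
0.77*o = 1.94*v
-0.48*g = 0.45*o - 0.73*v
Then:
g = -0.71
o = 2.13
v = 0.84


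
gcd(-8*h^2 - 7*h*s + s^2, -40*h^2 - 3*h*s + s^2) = -8*h + s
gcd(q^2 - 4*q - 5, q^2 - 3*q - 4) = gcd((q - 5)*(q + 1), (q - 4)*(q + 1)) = q + 1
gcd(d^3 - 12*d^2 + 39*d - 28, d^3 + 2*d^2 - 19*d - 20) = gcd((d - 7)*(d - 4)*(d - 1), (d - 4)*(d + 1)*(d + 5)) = d - 4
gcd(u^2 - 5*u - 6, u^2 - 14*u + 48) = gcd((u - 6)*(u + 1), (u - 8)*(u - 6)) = u - 6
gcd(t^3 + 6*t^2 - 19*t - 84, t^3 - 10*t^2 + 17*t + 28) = t - 4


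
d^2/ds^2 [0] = 0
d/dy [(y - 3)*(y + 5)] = 2*y + 2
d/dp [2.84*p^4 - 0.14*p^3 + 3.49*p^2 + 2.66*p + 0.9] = 11.36*p^3 - 0.42*p^2 + 6.98*p + 2.66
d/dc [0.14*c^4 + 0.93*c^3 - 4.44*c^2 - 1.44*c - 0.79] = 0.56*c^3 + 2.79*c^2 - 8.88*c - 1.44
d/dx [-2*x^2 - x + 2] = -4*x - 1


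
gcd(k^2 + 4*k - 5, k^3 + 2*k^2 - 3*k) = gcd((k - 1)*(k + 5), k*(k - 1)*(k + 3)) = k - 1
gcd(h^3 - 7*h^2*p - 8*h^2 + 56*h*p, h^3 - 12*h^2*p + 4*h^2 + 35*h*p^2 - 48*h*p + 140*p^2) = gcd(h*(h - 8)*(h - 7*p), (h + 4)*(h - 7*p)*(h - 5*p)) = -h + 7*p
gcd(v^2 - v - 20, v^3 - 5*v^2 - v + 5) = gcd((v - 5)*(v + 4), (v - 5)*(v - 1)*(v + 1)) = v - 5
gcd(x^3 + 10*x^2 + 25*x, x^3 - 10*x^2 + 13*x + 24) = 1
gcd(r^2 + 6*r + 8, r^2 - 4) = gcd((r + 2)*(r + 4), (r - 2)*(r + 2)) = r + 2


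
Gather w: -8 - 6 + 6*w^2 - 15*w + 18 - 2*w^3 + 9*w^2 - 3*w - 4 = -2*w^3 + 15*w^2 - 18*w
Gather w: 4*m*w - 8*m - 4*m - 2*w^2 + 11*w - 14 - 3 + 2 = -12*m - 2*w^2 + w*(4*m + 11) - 15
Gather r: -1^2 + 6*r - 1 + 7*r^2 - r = 7*r^2 + 5*r - 2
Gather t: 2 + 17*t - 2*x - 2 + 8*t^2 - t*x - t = 8*t^2 + t*(16 - x) - 2*x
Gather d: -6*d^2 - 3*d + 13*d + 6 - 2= -6*d^2 + 10*d + 4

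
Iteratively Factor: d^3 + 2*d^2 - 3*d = (d + 3)*(d^2 - d) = (d - 1)*(d + 3)*(d)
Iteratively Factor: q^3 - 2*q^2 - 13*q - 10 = (q + 1)*(q^2 - 3*q - 10) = (q - 5)*(q + 1)*(q + 2)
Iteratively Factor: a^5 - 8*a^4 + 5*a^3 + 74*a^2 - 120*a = (a - 5)*(a^4 - 3*a^3 - 10*a^2 + 24*a) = (a - 5)*(a - 2)*(a^3 - a^2 - 12*a) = (a - 5)*(a - 2)*(a + 3)*(a^2 - 4*a) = a*(a - 5)*(a - 2)*(a + 3)*(a - 4)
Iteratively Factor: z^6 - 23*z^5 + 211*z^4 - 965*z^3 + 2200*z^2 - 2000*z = (z)*(z^5 - 23*z^4 + 211*z^3 - 965*z^2 + 2200*z - 2000) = z*(z - 5)*(z^4 - 18*z^3 + 121*z^2 - 360*z + 400) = z*(z - 5)^2*(z^3 - 13*z^2 + 56*z - 80) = z*(z - 5)^2*(z - 4)*(z^2 - 9*z + 20) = z*(z - 5)^2*(z - 4)^2*(z - 5)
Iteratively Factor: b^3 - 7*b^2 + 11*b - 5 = (b - 1)*(b^2 - 6*b + 5) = (b - 5)*(b - 1)*(b - 1)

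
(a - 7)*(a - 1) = a^2 - 8*a + 7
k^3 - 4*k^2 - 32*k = k*(k - 8)*(k + 4)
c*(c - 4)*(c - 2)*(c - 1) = c^4 - 7*c^3 + 14*c^2 - 8*c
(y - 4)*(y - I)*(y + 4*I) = y^3 - 4*y^2 + 3*I*y^2 + 4*y - 12*I*y - 16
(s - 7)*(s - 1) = s^2 - 8*s + 7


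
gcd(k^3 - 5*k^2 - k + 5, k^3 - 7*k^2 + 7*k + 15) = k^2 - 4*k - 5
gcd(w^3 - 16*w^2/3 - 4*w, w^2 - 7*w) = w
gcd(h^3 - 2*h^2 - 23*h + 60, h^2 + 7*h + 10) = h + 5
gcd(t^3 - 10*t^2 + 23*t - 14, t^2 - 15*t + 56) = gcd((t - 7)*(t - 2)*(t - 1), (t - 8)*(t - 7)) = t - 7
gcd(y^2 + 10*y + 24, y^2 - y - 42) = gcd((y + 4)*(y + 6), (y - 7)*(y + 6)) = y + 6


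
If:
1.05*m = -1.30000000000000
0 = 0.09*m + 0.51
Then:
No Solution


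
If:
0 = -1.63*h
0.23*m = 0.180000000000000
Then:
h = 0.00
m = 0.78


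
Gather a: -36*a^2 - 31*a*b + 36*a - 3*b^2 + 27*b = -36*a^2 + a*(36 - 31*b) - 3*b^2 + 27*b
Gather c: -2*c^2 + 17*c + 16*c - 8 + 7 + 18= -2*c^2 + 33*c + 17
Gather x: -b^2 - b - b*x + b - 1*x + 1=-b^2 + x*(-b - 1) + 1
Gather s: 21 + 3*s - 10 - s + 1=2*s + 12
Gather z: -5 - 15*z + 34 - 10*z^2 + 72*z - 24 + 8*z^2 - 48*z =-2*z^2 + 9*z + 5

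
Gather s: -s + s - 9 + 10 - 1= 0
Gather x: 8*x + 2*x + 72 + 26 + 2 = 10*x + 100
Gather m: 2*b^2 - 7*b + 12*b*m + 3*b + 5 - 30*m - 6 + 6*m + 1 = 2*b^2 - 4*b + m*(12*b - 24)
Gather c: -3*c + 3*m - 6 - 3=-3*c + 3*m - 9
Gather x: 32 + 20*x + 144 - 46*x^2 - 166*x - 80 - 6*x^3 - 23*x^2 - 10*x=-6*x^3 - 69*x^2 - 156*x + 96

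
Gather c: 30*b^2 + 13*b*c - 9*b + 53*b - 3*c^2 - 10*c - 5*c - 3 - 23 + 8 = 30*b^2 + 44*b - 3*c^2 + c*(13*b - 15) - 18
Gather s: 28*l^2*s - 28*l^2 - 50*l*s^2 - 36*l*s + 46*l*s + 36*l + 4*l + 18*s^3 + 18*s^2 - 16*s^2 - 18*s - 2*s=-28*l^2 + 40*l + 18*s^3 + s^2*(2 - 50*l) + s*(28*l^2 + 10*l - 20)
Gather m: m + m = 2*m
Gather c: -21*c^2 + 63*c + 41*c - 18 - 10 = -21*c^2 + 104*c - 28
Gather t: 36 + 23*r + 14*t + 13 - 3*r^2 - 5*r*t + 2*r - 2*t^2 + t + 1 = -3*r^2 + 25*r - 2*t^2 + t*(15 - 5*r) + 50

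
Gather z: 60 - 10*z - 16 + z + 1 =45 - 9*z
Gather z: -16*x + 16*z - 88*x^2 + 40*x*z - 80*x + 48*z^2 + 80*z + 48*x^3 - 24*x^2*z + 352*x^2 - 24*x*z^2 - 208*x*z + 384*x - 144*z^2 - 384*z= 48*x^3 + 264*x^2 + 288*x + z^2*(-24*x - 96) + z*(-24*x^2 - 168*x - 288)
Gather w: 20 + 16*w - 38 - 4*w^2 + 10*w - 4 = -4*w^2 + 26*w - 22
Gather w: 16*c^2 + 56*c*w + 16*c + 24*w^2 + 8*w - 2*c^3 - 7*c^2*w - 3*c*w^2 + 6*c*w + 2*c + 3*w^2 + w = -2*c^3 + 16*c^2 + 18*c + w^2*(27 - 3*c) + w*(-7*c^2 + 62*c + 9)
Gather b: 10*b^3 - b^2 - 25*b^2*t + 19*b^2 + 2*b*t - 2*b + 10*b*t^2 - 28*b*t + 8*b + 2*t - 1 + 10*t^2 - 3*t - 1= 10*b^3 + b^2*(18 - 25*t) + b*(10*t^2 - 26*t + 6) + 10*t^2 - t - 2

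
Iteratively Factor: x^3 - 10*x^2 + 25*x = (x)*(x^2 - 10*x + 25) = x*(x - 5)*(x - 5)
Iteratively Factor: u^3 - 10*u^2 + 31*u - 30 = (u - 2)*(u^2 - 8*u + 15) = (u - 3)*(u - 2)*(u - 5)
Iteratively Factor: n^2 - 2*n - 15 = (n + 3)*(n - 5)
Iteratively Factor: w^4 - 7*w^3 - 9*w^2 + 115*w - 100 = (w - 5)*(w^3 - 2*w^2 - 19*w + 20) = (w - 5)*(w - 1)*(w^2 - w - 20) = (w - 5)*(w - 1)*(w + 4)*(w - 5)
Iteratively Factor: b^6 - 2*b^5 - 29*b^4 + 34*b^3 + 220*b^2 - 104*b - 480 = (b - 5)*(b^5 + 3*b^4 - 14*b^3 - 36*b^2 + 40*b + 96) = (b - 5)*(b + 2)*(b^4 + b^3 - 16*b^2 - 4*b + 48) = (b - 5)*(b + 2)*(b + 4)*(b^3 - 3*b^2 - 4*b + 12) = (b - 5)*(b - 3)*(b + 2)*(b + 4)*(b^2 - 4) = (b - 5)*(b - 3)*(b + 2)^2*(b + 4)*(b - 2)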